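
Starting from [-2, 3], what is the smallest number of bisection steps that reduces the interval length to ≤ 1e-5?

Width after n steps is 5/2^n. Need 2^n ≥ 5/1e-5 = 500000.
2^18 = 262144 < 500000 ≤ 2^19 = 524288, so n = 19.

19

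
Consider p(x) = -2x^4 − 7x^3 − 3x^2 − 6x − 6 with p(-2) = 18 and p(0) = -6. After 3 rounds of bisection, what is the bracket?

midpoint -1: p = 2 > 0 → [-1, 0]
midpoint -0.5: p = -3 < 0 → [-1, -0.5]
midpoint -0.75: p = -0.867188 < 0 → [-1, -0.75]

[-1, -0.75]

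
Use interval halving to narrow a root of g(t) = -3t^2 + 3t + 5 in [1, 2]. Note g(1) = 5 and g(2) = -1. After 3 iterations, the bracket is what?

[1.875, 2]

t = 1.5 gives g = 2.75, positive; keep [1.5, 2]
t = 1.75 gives g = 1.0625, positive; keep [1.75, 2]
t = 1.875 gives g = 0.078125, positive; keep [1.875, 2]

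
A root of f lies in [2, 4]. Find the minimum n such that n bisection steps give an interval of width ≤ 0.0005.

12

Width after n steps is 2/2^n. Need 2^n ≥ 2/0.0005 = 4000.
2^11 = 2048 < 4000 ≤ 2^12 = 4096, so n = 12.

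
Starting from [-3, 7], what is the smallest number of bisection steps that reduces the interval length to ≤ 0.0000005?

Width after n steps is 10/2^n. Need 2^n ≥ 10/0.0000005 = 20000000.
2^24 = 16777216 < 20000000 ≤ 2^25 = 33554432, so n = 25.

25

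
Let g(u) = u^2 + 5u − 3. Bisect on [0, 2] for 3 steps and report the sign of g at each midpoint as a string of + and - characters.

+-+

m = 1, g(m) = 3 (+); new bracket [0, 1]
m = 0.5, g(m) = -0.25 (−); new bracket [0.5, 1]
m = 0.75, g(m) = 1.3125 (+); new bracket [0.5, 0.75]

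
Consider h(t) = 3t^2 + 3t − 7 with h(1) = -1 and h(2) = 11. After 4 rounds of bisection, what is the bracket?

[1.0625, 1.125]

m = 1.5, h(m) = 4.25 (+); new bracket [1, 1.5]
m = 1.25, h(m) = 1.4375 (+); new bracket [1, 1.25]
m = 1.125, h(m) = 0.171875 (+); new bracket [1, 1.125]
m = 1.0625, h(m) = -0.4258 (−); new bracket [1.0625, 1.125]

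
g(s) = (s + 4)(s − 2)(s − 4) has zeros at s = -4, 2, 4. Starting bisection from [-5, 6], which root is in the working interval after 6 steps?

g(0.5) = 23.625 > 0, so the root lies in [-5, 0.5]
g(-2.25) = 46.484375 > 0, so the root lies in [-5, -2.25]
g(-3.625) = 16.083984 > 0, so the root lies in [-5, -3.625]
g(-4.3125) = -16.3977 < 0, so the root lies in [-4.3125, -3.625]
g(-3.96875) = 1.4864 > 0, so the root lies in [-4.3125, -3.96875]
g(-4.140625) = -7.0296 < 0, so the root lies in [-4.140625, -3.96875]

-4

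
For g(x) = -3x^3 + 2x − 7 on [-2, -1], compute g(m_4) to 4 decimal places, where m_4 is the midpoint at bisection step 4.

-0.9636

midpoint -1.5: g = 0.125 > 0 → [-1.5, -1]
midpoint -1.25: g = -3.640625 < 0 → [-1.5, -1.25]
midpoint -1.375: g = -1.951172 < 0 → [-1.5, -1.375]
midpoint -1.4375: g = -0.9636 < 0 → [-1.5, -1.4375]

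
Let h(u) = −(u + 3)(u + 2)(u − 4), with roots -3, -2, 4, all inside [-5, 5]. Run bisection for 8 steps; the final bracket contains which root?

u = 0 gives h = 24, positive; keep [0, 5]
u = 2.5 gives h = 37.125, positive; keep [2.5, 5]
u = 3.75 gives h = 9.703125, positive; keep [3.75, 5]
u = 4.375 gives h = -17.6309, negative; keep [3.75, 4.375]
u = 4.0625 gives h = -2.676, negative; keep [3.75, 4.0625]
u = 3.90625 gives h = 3.8241, positive; keep [3.90625, 4.0625]
u = 3.984375 gives h = 0.6531, positive; keep [3.984375, 4.0625]
u = 4.0234375 gives h = -0.9915, negative; keep [3.984375, 4.0234375]

4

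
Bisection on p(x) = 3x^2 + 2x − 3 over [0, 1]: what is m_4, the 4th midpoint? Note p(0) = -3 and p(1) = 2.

x = 0.5 gives p = -1.25, negative; keep [0.5, 1]
x = 0.75 gives p = 0.1875, positive; keep [0.5, 0.75]
x = 0.625 gives p = -0.578125, negative; keep [0.625, 0.75]
x = 0.6875 gives p = -0.207, negative; keep [0.6875, 0.75]

0.6875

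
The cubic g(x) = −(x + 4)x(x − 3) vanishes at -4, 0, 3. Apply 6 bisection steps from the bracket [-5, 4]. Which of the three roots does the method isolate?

-4

g(-0.5) = -6.125 < 0, so the root lies in [-5, -0.5]
g(-2.75) = -19.765625 < 0, so the root lies in [-5, -2.75]
g(-3.875) = -3.330078 < 0, so the root lies in [-5, -3.875]
g(-4.4375) = 14.4392 > 0, so the root lies in [-4.4375, -3.875]
g(-4.15625) = 4.6474 > 0, so the root lies in [-4.15625, -3.875]
g(-4.015625) = 0.4402 > 0, so the root lies in [-4.015625, -3.875]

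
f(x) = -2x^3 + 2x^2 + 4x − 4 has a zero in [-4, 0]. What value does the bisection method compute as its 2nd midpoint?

x = -2 gives f = 12, positive; keep [-2, 0]
x = -1 gives f = -4, negative; keep [-2, -1]

-1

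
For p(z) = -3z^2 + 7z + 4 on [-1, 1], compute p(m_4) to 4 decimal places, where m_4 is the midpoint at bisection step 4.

0.9531

midpoint 0: p = 4 > 0 → [-1, 0]
midpoint -0.5: p = -0.25 < 0 → [-0.5, 0]
midpoint -0.25: p = 2.0625 > 0 → [-0.5, -0.25]
midpoint -0.375: p = 0.9531 > 0 → [-0.5, -0.375]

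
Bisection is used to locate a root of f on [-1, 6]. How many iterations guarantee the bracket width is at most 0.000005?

Width after n steps is 7/2^n. Need 2^n ≥ 7/0.000005 = 1400000.
2^20 = 1048576 < 1400000 ≤ 2^21 = 2097152, so n = 21.

21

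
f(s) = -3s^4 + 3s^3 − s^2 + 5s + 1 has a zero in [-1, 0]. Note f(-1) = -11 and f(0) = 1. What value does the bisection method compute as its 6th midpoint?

-0.203125

m = -0.5, f(m) = -2.3125 (−); new bracket [-0.5, 0]
m = -0.25, f(m) = -0.371094 (−); new bracket [-0.25, 0]
m = -0.125, f(m) = 0.352783 (+); new bracket [-0.25, -0.125]
m = -0.1875, f(m) = 0.0039 (+); new bracket [-0.25, -0.1875]
m = -0.21875, f(m) = -0.1799 (−); new bracket [-0.21875, -0.1875]
m = -0.203125, f(m) = -0.0871 (−); new bracket [-0.203125, -0.1875]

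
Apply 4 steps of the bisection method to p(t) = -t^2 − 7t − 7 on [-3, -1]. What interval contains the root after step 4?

[-1.25, -1.125]

t = -2 gives p = 3, positive; keep [-2, -1]
t = -1.5 gives p = 1.25, positive; keep [-1.5, -1]
t = -1.25 gives p = 0.1875, positive; keep [-1.25, -1]
t = -1.125 gives p = -0.3906, negative; keep [-1.25, -1.125]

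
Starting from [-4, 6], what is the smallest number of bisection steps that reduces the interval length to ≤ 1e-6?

Width after n steps is 10/2^n. Need 2^n ≥ 10/1e-6 = 10000000.
2^23 = 8388608 < 10000000 ≤ 2^24 = 16777216, so n = 24.

24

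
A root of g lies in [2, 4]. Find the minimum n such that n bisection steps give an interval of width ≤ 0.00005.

Width after n steps is 2/2^n. Need 2^n ≥ 2/0.00005 = 40000.
2^15 = 32768 < 40000 ≤ 2^16 = 65536, so n = 16.

16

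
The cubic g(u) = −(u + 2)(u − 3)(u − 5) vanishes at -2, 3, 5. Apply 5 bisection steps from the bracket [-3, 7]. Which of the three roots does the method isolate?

-2

m = 2, g(m) = -12 (−); new bracket [-3, 2]
m = -0.5, g(m) = -28.875 (−); new bracket [-3, -0.5]
m = -1.75, g(m) = -8.015625 (−); new bracket [-3, -1.75]
m = -2.375, g(m) = 14.8652 (+); new bracket [-2.375, -1.75]
m = -2.0625, g(m) = 2.2346 (+); new bracket [-2.0625, -1.75]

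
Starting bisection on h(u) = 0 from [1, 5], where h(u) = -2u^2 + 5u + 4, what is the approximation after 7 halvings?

u = 3 gives h = 1, positive; keep [3, 5]
u = 4 gives h = -8, negative; keep [3, 4]
u = 3.5 gives h = -3, negative; keep [3, 3.5]
u = 3.25 gives h = -0.875, negative; keep [3, 3.25]
u = 3.125 gives h = 0.0938, positive; keep [3.125, 3.25]
u = 3.1875 gives h = -0.3828, negative; keep [3.125, 3.1875]
u = 3.15625 gives h = -0.1426, negative; keep [3.125, 3.15625]

3.15625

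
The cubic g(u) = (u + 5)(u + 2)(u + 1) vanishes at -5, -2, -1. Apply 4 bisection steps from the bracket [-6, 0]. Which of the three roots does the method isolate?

u = -3 gives g = 4, positive; keep [-6, -3]
u = -4.5 gives g = 4.375, positive; keep [-6, -4.5]
u = -5.25 gives g = -3.453125, negative; keep [-5.25, -4.5]
u = -4.875 gives g = 1.3926, positive; keep [-5.25, -4.875]

-5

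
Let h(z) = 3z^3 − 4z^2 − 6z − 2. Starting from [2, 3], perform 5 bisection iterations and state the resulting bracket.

m = 2.5, h(m) = 4.875 (+); new bracket [2, 2.5]
m = 2.25, h(m) = -1.578125 (−); new bracket [2.25, 2.5]
m = 2.375, h(m) = 1.376953 (+); new bracket [2.25, 2.375]
m = 2.3125, h(m) = -0.1663 (−); new bracket [2.3125, 2.375]
m = 2.34375, h(m) = 0.5887 (+); new bracket [2.3125, 2.34375]

[2.3125, 2.34375]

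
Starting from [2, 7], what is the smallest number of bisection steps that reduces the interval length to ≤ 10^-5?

19

Width after n steps is 5/2^n. Need 2^n ≥ 5/10^-5 = 500000.
2^18 = 262144 < 500000 ≤ 2^19 = 524288, so n = 19.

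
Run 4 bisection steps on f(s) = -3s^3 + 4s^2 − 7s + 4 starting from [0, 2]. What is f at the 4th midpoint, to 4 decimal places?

0.4551

m = 1, f(m) = -2 (−); new bracket [0, 1]
m = 0.5, f(m) = 1.125 (+); new bracket [0.5, 1]
m = 0.75, f(m) = -0.265625 (−); new bracket [0.5, 0.75]
m = 0.625, f(m) = 0.4551 (+); new bracket [0.625, 0.75]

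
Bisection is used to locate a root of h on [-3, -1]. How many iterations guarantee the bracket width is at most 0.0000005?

Width after n steps is 2/2^n. Need 2^n ≥ 2/0.0000005 = 4000000.
2^21 = 2097152 < 4000000 ≤ 2^22 = 4194304, so n = 22.

22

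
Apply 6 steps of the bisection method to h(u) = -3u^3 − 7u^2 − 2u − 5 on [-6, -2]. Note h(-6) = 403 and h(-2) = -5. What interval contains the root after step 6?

[-2.375, -2.3125]

u = -4 gives h = 83, positive; keep [-4, -2]
u = -3 gives h = 19, positive; keep [-3, -2]
u = -2.5 gives h = 3.125, positive; keep [-2.5, -2]
u = -2.25 gives h = -1.7656, negative; keep [-2.5, -2.25]
u = -2.375 gives h = 0.4551, positive; keep [-2.375, -2.25]
u = -2.3125 gives h = -0.7092, negative; keep [-2.375, -2.3125]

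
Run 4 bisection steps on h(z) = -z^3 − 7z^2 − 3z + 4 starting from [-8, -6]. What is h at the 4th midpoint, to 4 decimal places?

-2.2754

m = -7, h(m) = 25 (+); new bracket [-7, -6]
m = -6.5, h(m) = 2.375 (+); new bracket [-6.5, -6]
m = -6.25, h(m) = -6.546875 (−); new bracket [-6.5, -6.25]
m = -6.375, h(m) = -2.2754 (−); new bracket [-6.5, -6.375]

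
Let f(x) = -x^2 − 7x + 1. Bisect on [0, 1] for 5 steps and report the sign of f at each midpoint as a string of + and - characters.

--+--

f(0.5) = -2.75 < 0, so the root lies in [0, 0.5]
f(0.25) = -0.8125 < 0, so the root lies in [0, 0.25]
f(0.125) = 0.109375 > 0, so the root lies in [0.125, 0.25]
f(0.1875) = -0.3477 < 0, so the root lies in [0.125, 0.1875]
f(0.15625) = -0.1182 < 0, so the root lies in [0.125, 0.15625]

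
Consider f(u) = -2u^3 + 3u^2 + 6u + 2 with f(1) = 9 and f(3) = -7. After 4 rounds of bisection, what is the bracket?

f(2) = 10 > 0, so the root lies in [2, 3]
f(2.5) = 4.5 > 0, so the root lies in [2.5, 3]
f(2.75) = -0.40625 < 0, so the root lies in [2.5, 2.75]
f(2.625) = 2.2461 > 0, so the root lies in [2.625, 2.75]

[2.625, 2.75]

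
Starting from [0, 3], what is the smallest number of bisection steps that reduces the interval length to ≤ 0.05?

6

Width after n steps is 3/2^n. Need 2^n ≥ 3/0.05 = 60.
2^5 = 32 < 60 ≤ 2^6 = 64, so n = 6.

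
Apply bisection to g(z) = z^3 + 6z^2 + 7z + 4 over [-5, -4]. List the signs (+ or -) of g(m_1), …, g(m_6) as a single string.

g(-4.5) = 2.875 > 0, so the root lies in [-5, -4.5]
g(-4.75) = -1.046875 < 0, so the root lies in [-4.75, -4.5]
g(-4.625) = 1.037109 > 0, so the root lies in [-4.75, -4.625]
g(-4.6875) = 0.0266 > 0, so the root lies in [-4.75, -4.6875]
g(-4.71875) = -0.5022 < 0, so the root lies in [-4.71875, -4.6875]
g(-4.703125) = -0.2358 < 0, so the root lies in [-4.703125, -4.6875]

+-++--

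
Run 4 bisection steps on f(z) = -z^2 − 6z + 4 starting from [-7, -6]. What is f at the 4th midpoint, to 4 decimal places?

m = -6.5, f(m) = 0.75 (+); new bracket [-7, -6.5]
m = -6.75, f(m) = -1.0625 (−); new bracket [-6.75, -6.5]
m = -6.625, f(m) = -0.140625 (−); new bracket [-6.625, -6.5]
m = -6.5625, f(m) = 0.3086 (+); new bracket [-6.625, -6.5625]

0.3086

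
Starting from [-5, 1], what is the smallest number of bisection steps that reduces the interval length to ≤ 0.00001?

20

Width after n steps is 6/2^n. Need 2^n ≥ 6/0.00001 = 600000.
2^19 = 524288 < 600000 ≤ 2^20 = 1048576, so n = 20.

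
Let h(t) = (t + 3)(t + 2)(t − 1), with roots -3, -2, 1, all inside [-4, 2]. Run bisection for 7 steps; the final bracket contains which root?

t = -1 gives h = -4, negative; keep [-1, 2]
t = 0.5 gives h = -4.375, negative; keep [0.5, 2]
t = 1.25 gives h = 3.453125, positive; keep [0.5, 1.25]
t = 0.875 gives h = -1.3926, negative; keep [0.875, 1.25]
t = 1.0625 gives h = 0.7776, positive; keep [0.875, 1.0625]
t = 0.96875 gives h = -0.3682, negative; keep [0.96875, 1.0625]
t = 1.015625 gives h = 0.1892, positive; keep [0.96875, 1.015625]

1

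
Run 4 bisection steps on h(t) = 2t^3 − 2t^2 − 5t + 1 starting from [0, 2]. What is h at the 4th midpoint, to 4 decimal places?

h(1) = -4 < 0, so the root lies in [0, 1]
h(0.5) = -1.75 < 0, so the root lies in [0, 0.5]
h(0.25) = -0.34375 < 0, so the root lies in [0, 0.25]
h(0.125) = 0.3477 > 0, so the root lies in [0.125, 0.25]

0.3477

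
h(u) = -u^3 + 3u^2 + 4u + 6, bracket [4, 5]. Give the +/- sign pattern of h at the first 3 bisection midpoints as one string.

u = 4.5 gives h = -6.375, negative; keep [4, 4.5]
u = 4.25 gives h = 0.421875, positive; keep [4.25, 4.5]
u = 4.375 gives h = -2.818359, negative; keep [4.25, 4.375]

-+-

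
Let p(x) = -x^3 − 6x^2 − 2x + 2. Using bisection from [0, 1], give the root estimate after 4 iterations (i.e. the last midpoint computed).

0.4375

m = 0.5, p(m) = -0.625 (−); new bracket [0, 0.5]
m = 0.25, p(m) = 1.109375 (+); new bracket [0.25, 0.5]
m = 0.375, p(m) = 0.353516 (+); new bracket [0.375, 0.5]
m = 0.4375, p(m) = -0.1072 (−); new bracket [0.375, 0.4375]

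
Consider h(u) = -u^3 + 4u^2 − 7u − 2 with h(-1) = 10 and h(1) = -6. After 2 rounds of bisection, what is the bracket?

m = 0, h(m) = -2 (−); new bracket [-1, 0]
m = -0.5, h(m) = 2.625 (+); new bracket [-0.5, 0]

[-0.5, 0]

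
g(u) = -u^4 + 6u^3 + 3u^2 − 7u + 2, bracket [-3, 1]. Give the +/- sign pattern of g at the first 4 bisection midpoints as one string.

m = -1, g(m) = 5 (+); new bracket [-3, -1]
m = -2, g(m) = -36 (−); new bracket [-2, -1]
m = -1.5, g(m) = -6.0625 (−); new bracket [-1.5, -1]
m = -1.25, g(m) = 1.2773 (+); new bracket [-1.5, -1.25]

+--+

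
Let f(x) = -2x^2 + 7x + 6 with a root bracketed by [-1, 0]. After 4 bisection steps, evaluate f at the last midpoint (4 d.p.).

midpoint -0.5: f = 2 > 0 → [-1, -0.5]
midpoint -0.75: f = -0.375 < 0 → [-0.75, -0.5]
midpoint -0.625: f = 0.84375 > 0 → [-0.75, -0.625]
midpoint -0.6875: f = 0.2422 > 0 → [-0.75, -0.6875]

0.2422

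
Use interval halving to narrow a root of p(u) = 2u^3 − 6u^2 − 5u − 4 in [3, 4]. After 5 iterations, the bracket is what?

midpoint 3.5: p = -9.25 < 0 → [3.5, 4]
midpoint 3.75: p = -1.65625 < 0 → [3.75, 4]
midpoint 3.875: p = 2.902344 > 0 → [3.75, 3.875]
midpoint 3.8125: p = 0.5571 > 0 → [3.75, 3.8125]
midpoint 3.78125: p = -0.5659 < 0 → [3.78125, 3.8125]

[3.78125, 3.8125]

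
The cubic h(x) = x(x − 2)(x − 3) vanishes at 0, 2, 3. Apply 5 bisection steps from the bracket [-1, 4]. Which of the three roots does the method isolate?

0

x = 1.5 gives h = 1.125, positive; keep [-1, 1.5]
x = 0.25 gives h = 1.203125, positive; keep [-1, 0.25]
x = -0.375 gives h = -3.005859, negative; keep [-0.375, 0.25]
x = -0.0625 gives h = -0.3948, negative; keep [-0.0625, 0.25]
x = 0.09375 gives h = 0.5194, positive; keep [-0.0625, 0.09375]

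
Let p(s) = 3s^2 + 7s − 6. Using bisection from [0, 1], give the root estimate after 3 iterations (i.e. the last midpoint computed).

midpoint 0.5: p = -1.75 < 0 → [0.5, 1]
midpoint 0.75: p = 0.9375 > 0 → [0.5, 0.75]
midpoint 0.625: p = -0.453125 < 0 → [0.625, 0.75]

0.625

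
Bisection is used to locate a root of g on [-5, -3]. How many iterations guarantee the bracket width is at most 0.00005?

16

Width after n steps is 2/2^n. Need 2^n ≥ 2/0.00005 = 40000.
2^15 = 32768 < 40000 ≤ 2^16 = 65536, so n = 16.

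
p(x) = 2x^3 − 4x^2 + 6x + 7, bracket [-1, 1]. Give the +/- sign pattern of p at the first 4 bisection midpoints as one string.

p(0) = 7 > 0, so the root lies in [-1, 0]
p(-0.5) = 2.75 > 0, so the root lies in [-1, -0.5]
p(-0.75) = -0.59375 < 0, so the root lies in [-0.75, -0.5]
p(-0.625) = 1.1992 > 0, so the root lies in [-0.75, -0.625]

++-+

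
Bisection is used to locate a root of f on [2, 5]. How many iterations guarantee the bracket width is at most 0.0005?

13

Width after n steps is 3/2^n. Need 2^n ≥ 3/0.0005 = 6000.
2^12 = 4096 < 6000 ≤ 2^13 = 8192, so n = 13.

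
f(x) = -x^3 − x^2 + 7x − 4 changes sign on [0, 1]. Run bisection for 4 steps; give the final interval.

m = 0.5, f(m) = -0.875 (−); new bracket [0.5, 1]
m = 0.75, f(m) = 0.265625 (+); new bracket [0.5, 0.75]
m = 0.625, f(m) = -0.259766 (−); new bracket [0.625, 0.75]
m = 0.6875, f(m) = 0.0149 (+); new bracket [0.625, 0.6875]

[0.625, 0.6875]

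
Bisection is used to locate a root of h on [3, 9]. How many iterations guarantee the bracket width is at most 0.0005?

14

Width after n steps is 6/2^n. Need 2^n ≥ 6/0.0005 = 12000.
2^13 = 8192 < 12000 ≤ 2^14 = 16384, so n = 14.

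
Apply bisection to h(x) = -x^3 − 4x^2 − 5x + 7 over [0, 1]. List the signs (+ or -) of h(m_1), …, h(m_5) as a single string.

++--+

midpoint 0.5: h = 3.375 > 0 → [0.5, 1]
midpoint 0.75: h = 0.578125 > 0 → [0.75, 1]
midpoint 0.875: h = -1.107422 < 0 → [0.75, 0.875]
midpoint 0.8125: h = -0.2395 < 0 → [0.75, 0.8125]
midpoint 0.78125: h = 0.1755 > 0 → [0.78125, 0.8125]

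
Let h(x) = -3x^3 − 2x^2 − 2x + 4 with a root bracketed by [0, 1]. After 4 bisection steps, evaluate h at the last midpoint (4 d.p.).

-0.5544

h(0.5) = 2.125 > 0, so the root lies in [0.5, 1]
h(0.75) = 0.109375 > 0, so the root lies in [0.75, 1]
h(0.875) = -1.291016 < 0, so the root lies in [0.75, 0.875]
h(0.8125) = -0.5544 < 0, so the root lies in [0.75, 0.8125]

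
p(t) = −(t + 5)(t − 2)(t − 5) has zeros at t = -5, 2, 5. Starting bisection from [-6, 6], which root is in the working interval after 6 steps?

t = 0 gives p = -50, negative; keep [-6, 0]
t = -3 gives p = -80, negative; keep [-6, -3]
t = -4.5 gives p = -30.875, negative; keep [-6, -4.5]
t = -5.25 gives p = 18.5781, positive; keep [-5.25, -4.5]
t = -4.875 gives p = -8.4863, negative; keep [-5.25, -4.875]
t = -5.0625 gives p = 4.4417, positive; keep [-5.0625, -4.875]

-5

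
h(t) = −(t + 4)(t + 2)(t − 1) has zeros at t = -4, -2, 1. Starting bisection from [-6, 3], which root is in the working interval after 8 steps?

t = -1.5 gives h = 3.125, positive; keep [-1.5, 3]
t = 0.75 gives h = 3.265625, positive; keep [0.75, 3]
t = 1.875 gives h = -19.919922, negative; keep [0.75, 1.875]
t = 1.3125 gives h = -5.4993, negative; keep [0.75, 1.3125]
t = 1.03125 gives h = -0.4766, negative; keep [0.75, 1.03125]
t = 0.890625 gives h = 1.5462, positive; keep [0.890625, 1.03125]
t = 0.9609375 gives h = 0.5738, positive; keep [0.9609375, 1.03125]
t = 0.99609375 gives h = 0.0585, positive; keep [0.99609375, 1.03125]

1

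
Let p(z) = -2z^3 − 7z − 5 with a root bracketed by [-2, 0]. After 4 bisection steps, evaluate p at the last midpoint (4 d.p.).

z = -1 gives p = 4, positive; keep [-1, 0]
z = -0.5 gives p = -1.25, negative; keep [-1, -0.5]
z = -0.75 gives p = 1.09375, positive; keep [-0.75, -0.5]
z = -0.625 gives p = -0.1367, negative; keep [-0.75, -0.625]

-0.1367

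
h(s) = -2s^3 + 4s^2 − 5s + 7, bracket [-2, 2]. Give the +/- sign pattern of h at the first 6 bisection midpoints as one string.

m = 0, h(m) = 7 (+); new bracket [0, 2]
m = 1, h(m) = 4 (+); new bracket [1, 2]
m = 1.5, h(m) = 1.75 (+); new bracket [1.5, 2]
m = 1.75, h(m) = -0.2188 (−); new bracket [1.5, 1.75]
m = 1.625, h(m) = 0.8555 (+); new bracket [1.625, 1.75]
m = 1.6875, h(m) = 0.3423 (+); new bracket [1.6875, 1.75]

+++-++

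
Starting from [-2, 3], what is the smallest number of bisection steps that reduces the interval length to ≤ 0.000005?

Width after n steps is 5/2^n. Need 2^n ≥ 5/0.000005 = 1000000.
2^19 = 524288 < 1000000 ≤ 2^20 = 1048576, so n = 20.

20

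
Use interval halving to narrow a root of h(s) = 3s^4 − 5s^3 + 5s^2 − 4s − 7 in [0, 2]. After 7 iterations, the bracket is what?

h(1) = -8 < 0, so the root lies in [1, 2]
h(1.5) = -3.4375 < 0, so the root lies in [1.5, 2]
h(1.75) = 2.652344 > 0, so the root lies in [1.5, 1.75]
h(1.625) = -0.8333 < 0, so the root lies in [1.625, 1.75]
h(1.6875) = 0.7886 > 0, so the root lies in [1.625, 1.6875]
h(1.65625) = -0.0512 < 0, so the root lies in [1.65625, 1.6875]
h(1.671875) = 0.3613 > 0, so the root lies in [1.65625, 1.671875]

[1.65625, 1.671875]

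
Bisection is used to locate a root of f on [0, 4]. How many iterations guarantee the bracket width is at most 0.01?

Width after n steps is 4/2^n. Need 2^n ≥ 4/0.01 = 400.
2^8 = 256 < 400 ≤ 2^9 = 512, so n = 9.

9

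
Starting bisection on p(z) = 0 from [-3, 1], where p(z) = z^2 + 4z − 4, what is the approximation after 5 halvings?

0.875

z = -1 gives p = -7, negative; keep [-1, 1]
z = 0 gives p = -4, negative; keep [0, 1]
z = 0.5 gives p = -1.75, negative; keep [0.5, 1]
z = 0.75 gives p = -0.4375, negative; keep [0.75, 1]
z = 0.875 gives p = 0.2656, positive; keep [0.75, 0.875]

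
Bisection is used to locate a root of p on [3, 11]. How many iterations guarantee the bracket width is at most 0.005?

11

Width after n steps is 8/2^n. Need 2^n ≥ 8/0.005 = 1600.
2^10 = 1024 < 1600 ≤ 2^11 = 2048, so n = 11.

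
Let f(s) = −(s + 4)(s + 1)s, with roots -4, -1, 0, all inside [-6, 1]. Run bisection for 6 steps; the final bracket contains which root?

m = -2.5, f(m) = -5.625 (−); new bracket [-6, -2.5]
m = -4.25, f(m) = 3.453125 (+); new bracket [-4.25, -2.5]
m = -3.375, f(m) = -5.009766 (−); new bracket [-4.25, -3.375]
m = -3.8125, f(m) = -2.0105 (−); new bracket [-4.25, -3.8125]
m = -4.03125, f(m) = 0.3819 (+); new bracket [-4.03125, -3.8125]
m = -3.921875, f(m) = -0.8953 (−); new bracket [-4.03125, -3.921875]

-4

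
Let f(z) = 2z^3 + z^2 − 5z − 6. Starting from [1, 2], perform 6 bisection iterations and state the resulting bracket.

[1.796875, 1.8125]

z = 1.5 gives f = -4.5, negative; keep [1.5, 2]
z = 1.75 gives f = -0.96875, negative; keep [1.75, 2]
z = 1.875 gives f = 1.324219, positive; keep [1.75, 1.875]
z = 1.8125 gives f = 0.1313, positive; keep [1.75, 1.8125]
z = 1.78125 gives f = -0.4301, negative; keep [1.78125, 1.8125]
z = 1.796875 gives f = -0.1523, negative; keep [1.796875, 1.8125]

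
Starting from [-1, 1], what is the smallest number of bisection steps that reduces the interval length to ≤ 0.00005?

16

Width after n steps is 2/2^n. Need 2^n ≥ 2/0.00005 = 40000.
2^15 = 32768 < 40000 ≤ 2^16 = 65536, so n = 16.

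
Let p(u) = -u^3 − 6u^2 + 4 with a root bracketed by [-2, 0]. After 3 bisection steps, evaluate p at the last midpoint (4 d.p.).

1.0469

m = -1, p(m) = -1 (−); new bracket [-1, 0]
m = -0.5, p(m) = 2.625 (+); new bracket [-1, -0.5]
m = -0.75, p(m) = 1.046875 (+); new bracket [-1, -0.75]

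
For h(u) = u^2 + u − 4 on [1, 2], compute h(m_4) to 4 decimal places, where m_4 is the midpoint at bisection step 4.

midpoint 1.5: h = -0.25 < 0 → [1.5, 2]
midpoint 1.75: h = 0.8125 > 0 → [1.5, 1.75]
midpoint 1.625: h = 0.265625 > 0 → [1.5, 1.625]
midpoint 1.5625: h = 0.0039 > 0 → [1.5, 1.5625]

0.0039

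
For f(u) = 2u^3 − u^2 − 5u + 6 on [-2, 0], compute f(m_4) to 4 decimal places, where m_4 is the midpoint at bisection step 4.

midpoint -1: f = 8 > 0 → [-2, -1]
midpoint -1.5: f = 4.5 > 0 → [-2, -1.5]
midpoint -1.75: f = 0.96875 > 0 → [-2, -1.75]
midpoint -1.875: f = -1.3242 < 0 → [-1.875, -1.75]

-1.3242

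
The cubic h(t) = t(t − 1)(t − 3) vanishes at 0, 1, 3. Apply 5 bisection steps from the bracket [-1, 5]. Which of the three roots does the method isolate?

3

h(2) = -2 < 0, so the root lies in [2, 5]
h(3.5) = 4.375 > 0, so the root lies in [2, 3.5]
h(2.75) = -1.203125 < 0, so the root lies in [2.75, 3.5]
h(3.125) = 0.8301 > 0, so the root lies in [2.75, 3.125]
h(2.9375) = -0.3557 < 0, so the root lies in [2.9375, 3.125]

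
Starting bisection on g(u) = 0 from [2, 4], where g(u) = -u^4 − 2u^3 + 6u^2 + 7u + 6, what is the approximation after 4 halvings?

2.375

m = 3, g(m) = -54 (−); new bracket [2, 3]
m = 2.5, g(m) = -9.3125 (−); new bracket [2, 2.5]
m = 2.25, g(m) = 3.714844 (+); new bracket [2.25, 2.5]
m = 2.375, g(m) = -2.1409 (−); new bracket [2.25, 2.375]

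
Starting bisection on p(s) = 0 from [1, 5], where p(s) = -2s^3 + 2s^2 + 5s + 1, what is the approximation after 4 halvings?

midpoint 3: p = -20 < 0 → [1, 3]
midpoint 2: p = 3 > 0 → [2, 3]
midpoint 2.5: p = -5.25 < 0 → [2, 2.5]
midpoint 2.25: p = -0.4062 < 0 → [2, 2.25]

2.25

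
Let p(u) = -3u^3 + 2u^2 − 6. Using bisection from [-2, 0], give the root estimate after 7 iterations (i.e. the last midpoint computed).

-1.078125

m = -1, p(m) = -1 (−); new bracket [-2, -1]
m = -1.5, p(m) = 8.625 (+); new bracket [-1.5, -1]
m = -1.25, p(m) = 2.984375 (+); new bracket [-1.25, -1]
m = -1.125, p(m) = 0.8027 (+); new bracket [-1.125, -1]
m = -1.0625, p(m) = -0.1438 (−); new bracket [-1.125, -1.0625]
m = -1.09375, p(m) = 0.3179 (+); new bracket [-1.09375, -1.0625]
m = -1.078125, p(m) = 0.0842 (+); new bracket [-1.078125, -1.0625]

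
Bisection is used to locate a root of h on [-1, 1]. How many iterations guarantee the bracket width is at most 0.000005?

19

Width after n steps is 2/2^n. Need 2^n ≥ 2/0.000005 = 400000.
2^18 = 262144 < 400000 ≤ 2^19 = 524288, so n = 19.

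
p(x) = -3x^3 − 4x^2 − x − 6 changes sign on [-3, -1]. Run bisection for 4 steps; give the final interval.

[-1.875, -1.75]

p(-2) = 4 > 0, so the root lies in [-2, -1]
p(-1.5) = -3.375 < 0, so the root lies in [-2, -1.5]
p(-1.75) = -0.421875 < 0, so the root lies in [-2, -1.75]
p(-1.875) = 1.5879 > 0, so the root lies in [-1.875, -1.75]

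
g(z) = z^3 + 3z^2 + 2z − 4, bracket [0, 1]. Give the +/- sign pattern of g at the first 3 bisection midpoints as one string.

--+

midpoint 0.5: g = -2.125 < 0 → [0.5, 1]
midpoint 0.75: g = -0.390625 < 0 → [0.75, 1]
midpoint 0.875: g = 0.716797 > 0 → [0.75, 0.875]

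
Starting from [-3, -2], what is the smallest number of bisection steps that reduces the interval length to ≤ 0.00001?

17

Width after n steps is 1/2^n. Need 2^n ≥ 1/0.00001 = 100000.
2^16 = 65536 < 100000 ≤ 2^17 = 131072, so n = 17.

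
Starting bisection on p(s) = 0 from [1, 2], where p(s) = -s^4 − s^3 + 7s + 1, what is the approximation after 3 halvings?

1.625

p(1.5) = 3.0625 > 0, so the root lies in [1.5, 2]
p(1.75) = -1.488281 < 0, so the root lies in [1.5, 1.75]
p(1.625) = 1.111084 > 0, so the root lies in [1.625, 1.75]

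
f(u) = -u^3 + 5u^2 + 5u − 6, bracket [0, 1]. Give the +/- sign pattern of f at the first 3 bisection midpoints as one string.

midpoint 0.5: f = -2.375 < 0 → [0.5, 1]
midpoint 0.75: f = 0.140625 > 0 → [0.5, 0.75]
midpoint 0.625: f = -1.166016 < 0 → [0.625, 0.75]

-+-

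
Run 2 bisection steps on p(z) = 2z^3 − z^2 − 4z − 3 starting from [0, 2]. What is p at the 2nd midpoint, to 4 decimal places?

z = 1 gives p = -6, negative; keep [1, 2]
z = 1.5 gives p = -4.5, negative; keep [1.5, 2]

-4.5000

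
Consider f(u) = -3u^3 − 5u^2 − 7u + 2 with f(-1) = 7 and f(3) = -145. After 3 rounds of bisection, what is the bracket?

u = 1 gives f = -13, negative; keep [-1, 1]
u = 0 gives f = 2, positive; keep [0, 1]
u = 0.5 gives f = -3.125, negative; keep [0, 0.5]

[0, 0.5]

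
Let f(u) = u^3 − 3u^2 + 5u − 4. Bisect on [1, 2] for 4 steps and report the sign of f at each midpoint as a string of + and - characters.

+---

midpoint 1.5: f = 0.125 > 0 → [1, 1.5]
midpoint 1.25: f = -0.484375 < 0 → [1.25, 1.5]
midpoint 1.375: f = -0.197266 < 0 → [1.375, 1.5]
midpoint 1.4375: f = -0.0413 < 0 → [1.4375, 1.5]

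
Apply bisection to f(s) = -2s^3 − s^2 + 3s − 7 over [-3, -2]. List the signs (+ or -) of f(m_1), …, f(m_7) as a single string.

++++---

s = -2.5 gives f = 10.5, positive; keep [-2.5, -2]
s = -2.25 gives f = 3.96875, positive; keep [-2.25, -2]
s = -2.125 gives f = 1.300781, positive; keep [-2.125, -2]
s = -2.0625 gives f = 0.106, positive; keep [-2.0625, -2]
s = -2.03125 gives f = -0.4579, negative; keep [-2.0625, -2.03125]
s = -2.046875 gives f = -0.1787, negative; keep [-2.0625, -2.046875]
s = -2.0546875 gives f = -0.0371, negative; keep [-2.0625, -2.0546875]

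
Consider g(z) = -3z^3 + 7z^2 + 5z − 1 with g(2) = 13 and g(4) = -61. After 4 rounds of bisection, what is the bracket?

z = 3 gives g = -4, negative; keep [2, 3]
z = 2.5 gives g = 8.375, positive; keep [2.5, 3]
z = 2.75 gives g = 3.296875, positive; keep [2.75, 3]
z = 2.875 gives g = -0.0566, negative; keep [2.75, 2.875]

[2.75, 2.875]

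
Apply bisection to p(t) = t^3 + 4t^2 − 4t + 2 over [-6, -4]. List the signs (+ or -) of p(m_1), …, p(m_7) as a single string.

-+++--+

t = -5 gives p = -3, negative; keep [-5, -4]
t = -4.5 gives p = 9.875, positive; keep [-5, -4.5]
t = -4.75 gives p = 4.078125, positive; keep [-5, -4.75]
t = -4.875 gives p = 0.7051, positive; keep [-5, -4.875]
t = -4.9375 gives p = -1.1052, negative; keep [-4.9375, -4.875]
t = -4.90625 gives p = -0.1896, negative; keep [-4.90625, -4.875]
t = -4.890625 gives p = 0.2603, positive; keep [-4.90625, -4.890625]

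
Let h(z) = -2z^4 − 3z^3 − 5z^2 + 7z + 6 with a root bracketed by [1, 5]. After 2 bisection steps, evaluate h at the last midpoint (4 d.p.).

-56.0000

midpoint 3: h = -261 < 0 → [1, 3]
midpoint 2: h = -56 < 0 → [1, 2]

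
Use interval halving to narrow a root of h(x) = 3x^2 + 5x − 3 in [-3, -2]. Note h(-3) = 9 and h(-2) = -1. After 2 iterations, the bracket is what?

m = -2.5, h(m) = 3.25 (+); new bracket [-2.5, -2]
m = -2.25, h(m) = 0.9375 (+); new bracket [-2.25, -2]

[-2.25, -2]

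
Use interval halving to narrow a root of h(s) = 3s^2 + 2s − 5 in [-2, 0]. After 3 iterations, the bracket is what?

[-1.75, -1.5]

h(-1) = -4 < 0, so the root lies in [-2, -1]
h(-1.5) = -1.25 < 0, so the root lies in [-2, -1.5]
h(-1.75) = 0.6875 > 0, so the root lies in [-1.75, -1.5]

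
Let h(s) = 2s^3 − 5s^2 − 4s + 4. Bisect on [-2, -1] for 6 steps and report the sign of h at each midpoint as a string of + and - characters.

m = -1.5, h(m) = -8 (−); new bracket [-1.5, -1]
m = -1.25, h(m) = -2.71875 (−); new bracket [-1.25, -1]
m = -1.125, h(m) = -0.675781 (−); new bracket [-1.125, -1]
m = -1.0625, h(m) = 0.2065 (+); new bracket [-1.125, -1.0625]
m = -1.09375, h(m) = -0.2233 (−); new bracket [-1.09375, -1.0625]
m = -1.078125, h(m) = -0.0056 (−); new bracket [-1.078125, -1.0625]

---+--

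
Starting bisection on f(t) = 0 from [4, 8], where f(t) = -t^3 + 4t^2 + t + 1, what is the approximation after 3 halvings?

f(6) = -65 < 0, so the root lies in [4, 6]
f(5) = -19 < 0, so the root lies in [4, 5]
f(4.5) = -4.625 < 0, so the root lies in [4, 4.5]

4.5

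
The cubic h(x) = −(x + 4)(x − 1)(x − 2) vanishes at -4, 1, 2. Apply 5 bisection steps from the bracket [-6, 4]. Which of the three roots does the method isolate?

-4

m = -1, h(m) = -18 (−); new bracket [-6, -1]
m = -3.5, h(m) = -12.375 (−); new bracket [-6, -3.5]
m = -4.75, h(m) = 29.109375 (+); new bracket [-4.75, -3.5]
m = -4.125, h(m) = 3.9238 (+); new bracket [-4.125, -3.5]
m = -3.8125, h(m) = -5.2449 (−); new bracket [-4.125, -3.8125]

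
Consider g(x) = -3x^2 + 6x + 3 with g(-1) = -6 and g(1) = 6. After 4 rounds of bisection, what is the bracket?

[-0.5, -0.375]

midpoint 0: g = 3 > 0 → [-1, 0]
midpoint -0.5: g = -0.75 < 0 → [-0.5, 0]
midpoint -0.25: g = 1.3125 > 0 → [-0.5, -0.25]
midpoint -0.375: g = 0.3281 > 0 → [-0.5, -0.375]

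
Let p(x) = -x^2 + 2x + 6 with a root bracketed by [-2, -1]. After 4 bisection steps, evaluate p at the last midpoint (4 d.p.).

-0.2227

p(-1.5) = 0.75 > 0, so the root lies in [-2, -1.5]
p(-1.75) = -0.5625 < 0, so the root lies in [-1.75, -1.5]
p(-1.625) = 0.109375 > 0, so the root lies in [-1.75, -1.625]
p(-1.6875) = -0.2227 < 0, so the root lies in [-1.6875, -1.625]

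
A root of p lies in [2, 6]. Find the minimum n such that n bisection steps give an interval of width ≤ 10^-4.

16

Width after n steps is 4/2^n. Need 2^n ≥ 4/10^-4 = 40000.
2^15 = 32768 < 40000 ≤ 2^16 = 65536, so n = 16.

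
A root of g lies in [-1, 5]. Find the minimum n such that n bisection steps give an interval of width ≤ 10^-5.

20

Width after n steps is 6/2^n. Need 2^n ≥ 6/10^-5 = 600000.
2^19 = 524288 < 600000 ≤ 2^20 = 1048576, so n = 20.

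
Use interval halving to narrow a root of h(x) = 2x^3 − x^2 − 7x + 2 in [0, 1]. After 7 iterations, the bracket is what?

midpoint 0.5: h = -1.5 < 0 → [0, 0.5]
midpoint 0.25: h = 0.21875 > 0 → [0.25, 0.5]
midpoint 0.375: h = -0.660156 < 0 → [0.25, 0.375]
midpoint 0.3125: h = -0.2241 < 0 → [0.25, 0.3125]
midpoint 0.28125: h = -0.0034 < 0 → [0.25, 0.28125]
midpoint 0.265625: h = 0.1076 > 0 → [0.265625, 0.28125]
midpoint 0.2734375: h = 0.0521 > 0 → [0.2734375, 0.28125]

[0.2734375, 0.28125]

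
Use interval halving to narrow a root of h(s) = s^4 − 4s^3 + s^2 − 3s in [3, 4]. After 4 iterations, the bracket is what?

[3.9375, 4]

s = 3.5 gives h = -19.6875, negative; keep [3.5, 4]
s = 3.75 gives h = -10.371094, negative; keep [3.75, 4]
s = 3.875 gives h = -3.882568, negative; keep [3.875, 4]
s = 3.9375 gives h = -0.124, negative; keep [3.9375, 4]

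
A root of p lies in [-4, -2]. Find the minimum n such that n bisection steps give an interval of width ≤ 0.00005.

Width after n steps is 2/2^n. Need 2^n ≥ 2/0.00005 = 40000.
2^15 = 32768 < 40000 ≤ 2^16 = 65536, so n = 16.

16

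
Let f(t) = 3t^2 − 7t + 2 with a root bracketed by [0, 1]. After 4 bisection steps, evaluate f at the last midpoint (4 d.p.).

t = 0.5 gives f = -0.75, negative; keep [0, 0.5]
t = 0.25 gives f = 0.4375, positive; keep [0.25, 0.5]
t = 0.375 gives f = -0.203125, negative; keep [0.25, 0.375]
t = 0.3125 gives f = 0.1055, positive; keep [0.3125, 0.375]

0.1055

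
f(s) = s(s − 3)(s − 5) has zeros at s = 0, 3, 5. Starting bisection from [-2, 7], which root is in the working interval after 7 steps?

f(2.5) = 3.125 > 0, so the root lies in [-2, 2.5]
f(0.25) = 3.265625 > 0, so the root lies in [-2, 0.25]
f(-0.875) = -19.919922 < 0, so the root lies in [-0.875, 0.25]
f(-0.3125) = -5.4993 < 0, so the root lies in [-0.3125, 0.25]
f(-0.03125) = -0.4766 < 0, so the root lies in [-0.03125, 0.25]
f(0.109375) = 1.5462 > 0, so the root lies in [-0.03125, 0.109375]
f(0.0390625) = 0.5738 > 0, so the root lies in [-0.03125, 0.0390625]

0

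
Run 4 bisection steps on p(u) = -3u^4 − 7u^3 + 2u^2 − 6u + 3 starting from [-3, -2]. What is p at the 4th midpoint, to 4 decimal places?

3.7148

u = -2.5 gives p = 22.6875, positive; keep [-3, -2.5]
u = -2.75 gives p = 8.628906, positive; keep [-3, -2.75]
u = -2.875 gives p = -1.834717, negative; keep [-2.875, -2.75]
u = -2.8125 gives p = 3.7148, positive; keep [-2.875, -2.8125]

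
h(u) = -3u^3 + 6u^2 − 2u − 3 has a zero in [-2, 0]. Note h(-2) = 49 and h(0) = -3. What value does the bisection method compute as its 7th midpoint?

midpoint -1: h = 8 > 0 → [-1, 0]
midpoint -0.5: h = -0.125 < 0 → [-1, -0.5]
midpoint -0.75: h = 3.140625 > 0 → [-0.75, -0.5]
midpoint -0.625: h = 1.3262 > 0 → [-0.625, -0.5]
midpoint -0.5625: h = 0.5574 > 0 → [-0.5625, -0.5]
midpoint -0.53125: h = 0.2057 > 0 → [-0.53125, -0.5]
midpoint -0.515625: h = 0.0377 > 0 → [-0.515625, -0.5]

-0.515625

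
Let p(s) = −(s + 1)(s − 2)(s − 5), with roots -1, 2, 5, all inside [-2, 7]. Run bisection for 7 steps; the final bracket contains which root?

m = 2.5, p(m) = 4.375 (+); new bracket [2.5, 7]
m = 4.75, p(m) = 3.953125 (+); new bracket [4.75, 7]
m = 5.875, p(m) = -23.310547 (−); new bracket [4.75, 5.875]
m = 5.3125, p(m) = -6.5344 (−); new bracket [4.75, 5.3125]
m = 5.03125, p(m) = -0.5713 (−); new bracket [4.75, 5.03125]
m = 4.890625, p(m) = 1.8624 (+); new bracket [4.890625, 5.03125]
m = 4.9609375, p(m) = 0.6895 (+); new bracket [4.9609375, 5.03125]

5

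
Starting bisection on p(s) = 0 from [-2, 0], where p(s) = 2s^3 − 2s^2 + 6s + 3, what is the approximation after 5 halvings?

m = -1, p(m) = -7 (−); new bracket [-1, 0]
m = -0.5, p(m) = -0.75 (−); new bracket [-0.5, 0]
m = -0.25, p(m) = 1.34375 (+); new bracket [-0.5, -0.25]
m = -0.375, p(m) = 0.3633 (+); new bracket [-0.5, -0.375]
m = -0.4375, p(m) = -0.1753 (−); new bracket [-0.4375, -0.375]

-0.4375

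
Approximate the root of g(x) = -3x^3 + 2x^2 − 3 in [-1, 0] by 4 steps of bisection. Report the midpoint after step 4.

midpoint -0.5: g = -2.125 < 0 → [-1, -0.5]
midpoint -0.75: g = -0.609375 < 0 → [-1, -0.75]
midpoint -0.875: g = 0.541016 > 0 → [-0.875, -0.75]
midpoint -0.8125: g = -0.0706 < 0 → [-0.875, -0.8125]

-0.8125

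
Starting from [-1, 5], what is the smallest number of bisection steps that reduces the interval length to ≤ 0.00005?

Width after n steps is 6/2^n. Need 2^n ≥ 6/0.00005 = 120000.
2^16 = 65536 < 120000 ≤ 2^17 = 131072, so n = 17.

17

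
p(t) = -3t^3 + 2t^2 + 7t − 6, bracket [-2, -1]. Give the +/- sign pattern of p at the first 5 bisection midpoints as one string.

p(-1.5) = -1.875 < 0, so the root lies in [-2, -1.5]
p(-1.75) = 3.953125 > 0, so the root lies in [-1.75, -1.5]
p(-1.625) = 0.779297 > 0, so the root lies in [-1.625, -1.5]
p(-1.5625) = -0.6106 < 0, so the root lies in [-1.625, -1.5625]
p(-1.59375) = 0.0684 > 0, so the root lies in [-1.59375, -1.5625]

-++-+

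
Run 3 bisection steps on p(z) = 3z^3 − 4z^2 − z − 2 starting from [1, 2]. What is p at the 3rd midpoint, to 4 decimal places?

z = 1.5 gives p = -2.375, negative; keep [1.5, 2]
z = 1.75 gives p = 0.078125, positive; keep [1.5, 1.75]
z = 1.625 gives p = -1.314453, negative; keep [1.625, 1.75]

-1.3145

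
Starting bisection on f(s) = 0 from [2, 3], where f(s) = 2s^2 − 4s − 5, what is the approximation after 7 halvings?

f(2.5) = -2.5 < 0, so the root lies in [2.5, 3]
f(2.75) = -0.875 < 0, so the root lies in [2.75, 3]
f(2.875) = 0.03125 > 0, so the root lies in [2.75, 2.875]
f(2.8125) = -0.4297 < 0, so the root lies in [2.8125, 2.875]
f(2.84375) = -0.2012 < 0, so the root lies in [2.84375, 2.875]
f(2.859375) = -0.0854 < 0, so the root lies in [2.859375, 2.875]
f(2.8671875) = -0.0272 < 0, so the root lies in [2.8671875, 2.875]

2.8671875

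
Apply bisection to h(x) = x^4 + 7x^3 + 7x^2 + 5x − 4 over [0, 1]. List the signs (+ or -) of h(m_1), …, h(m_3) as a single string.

midpoint 0.5: h = 1.1875 > 0 → [0, 0.5]
midpoint 0.25: h = -2.199219 < 0 → [0.25, 0.5]
midpoint 0.375: h = -0.751709 < 0 → [0.375, 0.5]

+--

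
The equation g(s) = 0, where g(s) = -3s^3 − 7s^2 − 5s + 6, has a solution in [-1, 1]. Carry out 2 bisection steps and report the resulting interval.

m = 0, g(m) = 6 (+); new bracket [0, 1]
m = 0.5, g(m) = 1.375 (+); new bracket [0.5, 1]

[0.5, 1]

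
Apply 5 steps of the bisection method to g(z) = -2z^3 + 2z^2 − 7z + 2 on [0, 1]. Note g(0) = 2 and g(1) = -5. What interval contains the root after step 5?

[0.28125, 0.3125]

g(0.5) = -1.25 < 0, so the root lies in [0, 0.5]
g(0.25) = 0.34375 > 0, so the root lies in [0.25, 0.5]
g(0.375) = -0.449219 < 0, so the root lies in [0.25, 0.375]
g(0.3125) = -0.0532 < 0, so the root lies in [0.25, 0.3125]
g(0.28125) = 0.145 > 0, so the root lies in [0.28125, 0.3125]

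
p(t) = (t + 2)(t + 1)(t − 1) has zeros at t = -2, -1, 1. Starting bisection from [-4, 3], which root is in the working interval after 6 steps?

m = -0.5, p(m) = -1.125 (−); new bracket [-0.5, 3]
m = 1.25, p(m) = 1.828125 (+); new bracket [-0.5, 1.25]
m = 0.375, p(m) = -2.041016 (−); new bracket [0.375, 1.25]
m = 0.8125, p(m) = -0.9558 (−); new bracket [0.8125, 1.25]
m = 1.03125, p(m) = 0.1924 (+); new bracket [0.8125, 1.03125]
m = 0.921875, p(m) = -0.4387 (−); new bracket [0.921875, 1.03125]

1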